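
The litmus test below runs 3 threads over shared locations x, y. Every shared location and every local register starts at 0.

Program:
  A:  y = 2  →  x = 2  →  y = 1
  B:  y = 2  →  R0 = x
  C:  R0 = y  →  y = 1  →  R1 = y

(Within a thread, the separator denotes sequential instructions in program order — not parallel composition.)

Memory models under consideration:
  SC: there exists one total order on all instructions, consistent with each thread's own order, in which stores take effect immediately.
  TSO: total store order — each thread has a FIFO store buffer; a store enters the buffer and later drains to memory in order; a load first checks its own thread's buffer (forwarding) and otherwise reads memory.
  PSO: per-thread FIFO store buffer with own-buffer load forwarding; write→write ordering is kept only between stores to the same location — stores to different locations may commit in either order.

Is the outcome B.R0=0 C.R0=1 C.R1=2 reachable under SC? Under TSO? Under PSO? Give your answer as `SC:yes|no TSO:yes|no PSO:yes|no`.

outcome vector order: (B.R0,C.R0,C.R1)
SC (11): (0,0,1); (0,0,2); (0,1,1); (0,2,1); (0,2,2); (2,0,1); (2,0,2); (2,1,1); (2,1,2); (2,2,1); (2,2,2)
TSO (12): (0,0,1); (0,0,2); (0,1,1); (0,1,2); (0,2,1); (0,2,2); (2,0,1); (2,0,2); (2,1,1); (2,1,2); (2,2,1); (2,2,2)
PSO (12): (0,0,1); (0,0,2); (0,1,1); (0,1,2); (0,2,1); (0,2,2); (2,0,1); (2,0,2); (2,1,1); (2,1,2); (2,2,1); (2,2,2)
target (0,1,2) ∈ {TSO,PSO}

SC:no TSO:yes PSO:yes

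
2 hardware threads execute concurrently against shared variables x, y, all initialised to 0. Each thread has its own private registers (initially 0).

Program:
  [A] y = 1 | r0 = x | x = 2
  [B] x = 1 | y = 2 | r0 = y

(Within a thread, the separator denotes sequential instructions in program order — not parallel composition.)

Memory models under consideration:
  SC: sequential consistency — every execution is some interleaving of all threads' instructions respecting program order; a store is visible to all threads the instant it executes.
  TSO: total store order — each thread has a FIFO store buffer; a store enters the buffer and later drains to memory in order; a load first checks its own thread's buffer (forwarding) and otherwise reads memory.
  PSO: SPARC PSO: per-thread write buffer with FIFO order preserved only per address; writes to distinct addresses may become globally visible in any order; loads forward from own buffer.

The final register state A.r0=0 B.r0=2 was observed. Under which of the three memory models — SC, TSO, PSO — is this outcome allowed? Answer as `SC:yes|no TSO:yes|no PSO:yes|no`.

outcome vector order: (A.r0,B.r0)
SC (3): 0/2, 1/1, 1/2
TSO (4): 0/1, 0/2, 1/1, 1/2
PSO (4): 0/1, 0/2, 1/1, 1/2
target 0/2 ∈ {SC,TSO,PSO}

SC:yes TSO:yes PSO:yes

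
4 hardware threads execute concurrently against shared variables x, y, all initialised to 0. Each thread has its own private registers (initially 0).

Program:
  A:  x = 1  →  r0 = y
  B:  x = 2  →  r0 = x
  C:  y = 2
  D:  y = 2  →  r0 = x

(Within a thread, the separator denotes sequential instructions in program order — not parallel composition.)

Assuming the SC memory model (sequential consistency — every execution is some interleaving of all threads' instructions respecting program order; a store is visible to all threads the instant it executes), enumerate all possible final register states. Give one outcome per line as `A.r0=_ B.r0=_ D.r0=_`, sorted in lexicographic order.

outcome vector order: (A.r0,B.r0,D.r0)
|SC outcomes| = 9

A.r0=0 B.r0=1 D.r0=1
A.r0=0 B.r0=2 D.r0=1
A.r0=0 B.r0=2 D.r0=2
A.r0=2 B.r0=1 D.r0=0
A.r0=2 B.r0=1 D.r0=1
A.r0=2 B.r0=1 D.r0=2
A.r0=2 B.r0=2 D.r0=0
A.r0=2 B.r0=2 D.r0=1
A.r0=2 B.r0=2 D.r0=2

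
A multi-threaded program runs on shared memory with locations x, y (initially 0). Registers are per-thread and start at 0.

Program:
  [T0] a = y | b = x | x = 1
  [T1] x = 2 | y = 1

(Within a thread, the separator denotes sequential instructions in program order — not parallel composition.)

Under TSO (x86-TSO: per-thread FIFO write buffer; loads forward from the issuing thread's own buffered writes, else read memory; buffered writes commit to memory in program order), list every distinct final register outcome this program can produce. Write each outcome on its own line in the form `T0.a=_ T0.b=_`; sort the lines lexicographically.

outcome vector order: (T0.a,T0.b)
|TSO outcomes| = 3

T0.a=0 T0.b=0
T0.a=0 T0.b=2
T0.a=1 T0.b=2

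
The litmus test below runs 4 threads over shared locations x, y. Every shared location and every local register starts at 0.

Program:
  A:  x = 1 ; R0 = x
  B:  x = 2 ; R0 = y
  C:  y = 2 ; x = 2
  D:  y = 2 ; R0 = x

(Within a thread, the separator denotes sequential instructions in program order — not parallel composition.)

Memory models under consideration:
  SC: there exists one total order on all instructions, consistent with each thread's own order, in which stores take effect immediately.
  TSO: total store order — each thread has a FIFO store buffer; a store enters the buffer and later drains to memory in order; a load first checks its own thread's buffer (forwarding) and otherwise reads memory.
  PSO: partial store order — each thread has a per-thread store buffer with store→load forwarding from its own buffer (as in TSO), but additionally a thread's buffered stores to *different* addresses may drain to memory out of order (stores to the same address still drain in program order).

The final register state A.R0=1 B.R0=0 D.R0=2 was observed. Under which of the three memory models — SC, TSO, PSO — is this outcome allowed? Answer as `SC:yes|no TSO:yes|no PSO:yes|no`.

SC:yes TSO:yes PSO:yes

outcome vector order: (A.R0,B.R0,D.R0)
SC (10): 1/0/1, 1/0/2, 1/2/0, 1/2/1, 1/2/2, 2/0/1, 2/0/2, 2/2/0, 2/2/1, 2/2/2
TSO (12): 1/0/0, 1/0/1, 1/0/2, 1/2/0, 1/2/1, 1/2/2, 2/0/0, 2/0/1, 2/0/2, 2/2/0, 2/2/1, 2/2/2
PSO (12): 1/0/0, 1/0/1, 1/0/2, 1/2/0, 1/2/1, 1/2/2, 2/0/0, 2/0/1, 2/0/2, 2/2/0, 2/2/1, 2/2/2
target 1/0/2 ∈ {SC,TSO,PSO}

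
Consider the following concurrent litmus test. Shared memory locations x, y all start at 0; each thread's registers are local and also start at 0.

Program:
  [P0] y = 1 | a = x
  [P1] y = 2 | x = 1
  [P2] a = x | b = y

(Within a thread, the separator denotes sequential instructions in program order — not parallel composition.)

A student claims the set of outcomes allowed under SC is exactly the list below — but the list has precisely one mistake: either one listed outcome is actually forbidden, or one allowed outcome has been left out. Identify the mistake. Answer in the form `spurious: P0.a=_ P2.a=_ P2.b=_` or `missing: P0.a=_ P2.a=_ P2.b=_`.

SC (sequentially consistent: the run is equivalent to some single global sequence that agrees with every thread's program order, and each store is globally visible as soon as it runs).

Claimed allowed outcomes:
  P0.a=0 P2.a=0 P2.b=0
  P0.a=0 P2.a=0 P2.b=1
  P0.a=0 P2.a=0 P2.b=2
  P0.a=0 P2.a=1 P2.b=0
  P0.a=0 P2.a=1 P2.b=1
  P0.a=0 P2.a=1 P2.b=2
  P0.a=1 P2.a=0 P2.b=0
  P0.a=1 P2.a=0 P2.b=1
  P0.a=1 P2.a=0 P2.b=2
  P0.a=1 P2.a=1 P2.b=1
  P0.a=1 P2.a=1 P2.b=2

spurious: P0.a=0 P2.a=1 P2.b=0

outcome vector order: (P0.a,P2.a,P2.b)
SC (10): 0/0/0; 0/0/1; 0/0/2; 0/1/1; 0/1/2; 1/0/0; 1/0/1; 1/0/2; 1/1/1; 1/1/2
claimed∖SC = {0/1/0}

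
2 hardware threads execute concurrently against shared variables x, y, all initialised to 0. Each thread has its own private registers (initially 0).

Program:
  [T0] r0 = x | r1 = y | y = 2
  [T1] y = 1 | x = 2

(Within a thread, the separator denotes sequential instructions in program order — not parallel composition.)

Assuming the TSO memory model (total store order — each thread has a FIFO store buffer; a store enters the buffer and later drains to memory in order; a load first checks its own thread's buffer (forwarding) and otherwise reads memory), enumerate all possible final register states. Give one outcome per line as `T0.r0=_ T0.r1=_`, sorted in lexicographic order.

T0.r0=0 T0.r1=0
T0.r0=0 T0.r1=1
T0.r0=2 T0.r1=1

outcome vector order: (T0.r0,T0.r1)
|TSO outcomes| = 3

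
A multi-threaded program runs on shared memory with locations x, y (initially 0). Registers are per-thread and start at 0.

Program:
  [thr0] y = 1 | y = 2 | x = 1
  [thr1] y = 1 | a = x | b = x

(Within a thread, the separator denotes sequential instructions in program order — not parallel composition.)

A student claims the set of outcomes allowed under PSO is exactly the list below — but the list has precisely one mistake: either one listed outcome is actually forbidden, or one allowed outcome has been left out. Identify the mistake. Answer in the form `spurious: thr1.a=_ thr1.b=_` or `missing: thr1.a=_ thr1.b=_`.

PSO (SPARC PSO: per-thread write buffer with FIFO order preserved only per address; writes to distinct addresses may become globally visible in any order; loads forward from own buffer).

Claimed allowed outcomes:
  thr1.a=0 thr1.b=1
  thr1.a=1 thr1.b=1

outcome vector order: (thr1.a,thr1.b)
under PSO → 00, 01, 11
PSO∖claimed = {00}

missing: thr1.a=0 thr1.b=0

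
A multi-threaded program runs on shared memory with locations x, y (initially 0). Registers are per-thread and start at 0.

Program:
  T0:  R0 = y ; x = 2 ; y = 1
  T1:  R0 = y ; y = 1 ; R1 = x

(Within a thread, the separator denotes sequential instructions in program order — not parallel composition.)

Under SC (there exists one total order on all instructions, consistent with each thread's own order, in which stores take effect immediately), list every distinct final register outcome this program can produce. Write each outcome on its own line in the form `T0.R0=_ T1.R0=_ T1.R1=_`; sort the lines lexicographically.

T0.R0=0 T1.R0=0 T1.R1=0
T0.R0=0 T1.R0=0 T1.R1=2
T0.R0=0 T1.R0=1 T1.R1=2
T0.R0=1 T1.R0=0 T1.R1=0
T0.R0=1 T1.R0=0 T1.R1=2

outcome vector order: (T0.R0,T1.R0,T1.R1)
|SC outcomes| = 5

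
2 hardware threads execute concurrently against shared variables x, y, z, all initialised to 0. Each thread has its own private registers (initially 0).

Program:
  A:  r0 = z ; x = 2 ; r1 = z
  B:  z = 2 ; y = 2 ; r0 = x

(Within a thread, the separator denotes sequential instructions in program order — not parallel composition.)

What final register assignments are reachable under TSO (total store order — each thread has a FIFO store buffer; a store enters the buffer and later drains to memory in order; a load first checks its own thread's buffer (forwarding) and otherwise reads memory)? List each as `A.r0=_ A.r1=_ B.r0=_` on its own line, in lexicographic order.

A.r0=0 A.r1=0 B.r0=0
A.r0=0 A.r1=0 B.r0=2
A.r0=0 A.r1=2 B.r0=0
A.r0=0 A.r1=2 B.r0=2
A.r0=2 A.r1=2 B.r0=0
A.r0=2 A.r1=2 B.r0=2

outcome vector order: (A.r0,A.r1,B.r0)
|TSO outcomes| = 6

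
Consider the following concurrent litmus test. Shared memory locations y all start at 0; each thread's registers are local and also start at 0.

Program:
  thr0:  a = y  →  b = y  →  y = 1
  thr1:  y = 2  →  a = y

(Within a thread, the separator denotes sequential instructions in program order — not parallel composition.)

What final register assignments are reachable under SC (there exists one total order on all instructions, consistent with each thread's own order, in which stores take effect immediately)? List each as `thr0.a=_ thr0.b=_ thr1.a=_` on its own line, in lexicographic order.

outcome vector order: (thr0.a,thr0.b,thr1.a)
|SC outcomes| = 6

thr0.a=0 thr0.b=0 thr1.a=1
thr0.a=0 thr0.b=0 thr1.a=2
thr0.a=0 thr0.b=2 thr1.a=1
thr0.a=0 thr0.b=2 thr1.a=2
thr0.a=2 thr0.b=2 thr1.a=1
thr0.a=2 thr0.b=2 thr1.a=2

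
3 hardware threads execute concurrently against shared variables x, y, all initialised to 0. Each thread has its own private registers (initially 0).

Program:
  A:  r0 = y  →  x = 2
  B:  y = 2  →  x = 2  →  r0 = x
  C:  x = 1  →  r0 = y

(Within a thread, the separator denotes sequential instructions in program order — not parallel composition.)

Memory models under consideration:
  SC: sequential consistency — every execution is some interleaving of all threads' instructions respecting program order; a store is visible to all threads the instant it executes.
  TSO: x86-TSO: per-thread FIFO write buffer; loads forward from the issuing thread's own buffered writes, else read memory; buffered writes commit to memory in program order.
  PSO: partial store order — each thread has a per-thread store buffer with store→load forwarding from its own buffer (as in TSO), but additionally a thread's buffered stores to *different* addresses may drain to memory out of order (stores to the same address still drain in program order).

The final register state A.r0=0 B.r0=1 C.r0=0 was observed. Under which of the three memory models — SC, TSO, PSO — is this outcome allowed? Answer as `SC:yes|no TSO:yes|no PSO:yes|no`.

SC:no TSO:yes PSO:yes

outcome vector order: (A.r0,B.r0,C.r0)
SC: 6 outcomes — {0/1/2 0/2/0 0/2/2 2/1/2 2/2/0 2/2/2}
TSO: 8 outcomes — {0/1/0 0/1/2 0/2/0 0/2/2 2/1/0 2/1/2 2/2/0 2/2/2}
PSO: 8 outcomes — {0/1/0 0/1/2 0/2/0 0/2/2 2/1/0 2/1/2 2/2/0 2/2/2}
target 0/1/0 ∈ {TSO,PSO}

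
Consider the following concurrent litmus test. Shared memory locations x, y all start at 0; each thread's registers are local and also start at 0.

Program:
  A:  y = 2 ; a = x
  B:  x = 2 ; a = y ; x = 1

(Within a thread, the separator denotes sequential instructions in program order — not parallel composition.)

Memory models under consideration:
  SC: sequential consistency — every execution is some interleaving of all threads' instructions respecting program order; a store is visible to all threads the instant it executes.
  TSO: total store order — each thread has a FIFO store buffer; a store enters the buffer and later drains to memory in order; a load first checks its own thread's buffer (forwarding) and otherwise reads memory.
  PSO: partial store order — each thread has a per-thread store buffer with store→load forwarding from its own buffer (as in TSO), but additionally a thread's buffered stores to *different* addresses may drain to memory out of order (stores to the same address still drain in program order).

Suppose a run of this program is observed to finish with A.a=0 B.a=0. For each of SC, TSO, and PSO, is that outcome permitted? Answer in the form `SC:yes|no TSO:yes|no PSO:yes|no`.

SC:no TSO:yes PSO:yes

outcome vector order: (A.a,B.a)
[SC] allowed = {0/2, 1/0, 1/2, 2/0, 2/2}
[TSO] allowed = {0/0, 0/2, 1/0, 1/2, 2/0, 2/2}
[PSO] allowed = {0/0, 0/2, 1/0, 1/2, 2/0, 2/2}
target 0/0 ∈ {TSO,PSO}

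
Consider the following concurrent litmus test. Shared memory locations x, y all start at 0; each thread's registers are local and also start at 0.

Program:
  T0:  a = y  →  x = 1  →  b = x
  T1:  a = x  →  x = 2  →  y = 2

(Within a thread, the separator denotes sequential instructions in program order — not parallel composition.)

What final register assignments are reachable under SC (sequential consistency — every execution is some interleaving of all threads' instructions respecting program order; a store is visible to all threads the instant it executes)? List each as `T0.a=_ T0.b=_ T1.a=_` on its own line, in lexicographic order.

T0.a=0 T0.b=1 T1.a=0
T0.a=0 T0.b=1 T1.a=1
T0.a=0 T0.b=2 T1.a=0
T0.a=0 T0.b=2 T1.a=1
T0.a=2 T0.b=1 T1.a=0

outcome vector order: (T0.a,T0.b,T1.a)
|SC outcomes| = 5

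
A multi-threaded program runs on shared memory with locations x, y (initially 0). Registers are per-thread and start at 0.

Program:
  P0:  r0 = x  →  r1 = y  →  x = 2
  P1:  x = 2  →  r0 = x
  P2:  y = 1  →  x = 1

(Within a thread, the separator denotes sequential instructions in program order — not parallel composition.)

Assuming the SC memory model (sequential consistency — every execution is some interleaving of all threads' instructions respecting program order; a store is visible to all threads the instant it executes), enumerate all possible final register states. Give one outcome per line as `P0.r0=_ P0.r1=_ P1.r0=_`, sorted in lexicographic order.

outcome vector order: (P0.r0,P0.r1,P1.r0)
|SC outcomes| = 10

P0.r0=0 P0.r1=0 P1.r0=1
P0.r0=0 P0.r1=0 P1.r0=2
P0.r0=0 P0.r1=1 P1.r0=1
P0.r0=0 P0.r1=1 P1.r0=2
P0.r0=1 P0.r1=1 P1.r0=1
P0.r0=1 P0.r1=1 P1.r0=2
P0.r0=2 P0.r1=0 P1.r0=1
P0.r0=2 P0.r1=0 P1.r0=2
P0.r0=2 P0.r1=1 P1.r0=1
P0.r0=2 P0.r1=1 P1.r0=2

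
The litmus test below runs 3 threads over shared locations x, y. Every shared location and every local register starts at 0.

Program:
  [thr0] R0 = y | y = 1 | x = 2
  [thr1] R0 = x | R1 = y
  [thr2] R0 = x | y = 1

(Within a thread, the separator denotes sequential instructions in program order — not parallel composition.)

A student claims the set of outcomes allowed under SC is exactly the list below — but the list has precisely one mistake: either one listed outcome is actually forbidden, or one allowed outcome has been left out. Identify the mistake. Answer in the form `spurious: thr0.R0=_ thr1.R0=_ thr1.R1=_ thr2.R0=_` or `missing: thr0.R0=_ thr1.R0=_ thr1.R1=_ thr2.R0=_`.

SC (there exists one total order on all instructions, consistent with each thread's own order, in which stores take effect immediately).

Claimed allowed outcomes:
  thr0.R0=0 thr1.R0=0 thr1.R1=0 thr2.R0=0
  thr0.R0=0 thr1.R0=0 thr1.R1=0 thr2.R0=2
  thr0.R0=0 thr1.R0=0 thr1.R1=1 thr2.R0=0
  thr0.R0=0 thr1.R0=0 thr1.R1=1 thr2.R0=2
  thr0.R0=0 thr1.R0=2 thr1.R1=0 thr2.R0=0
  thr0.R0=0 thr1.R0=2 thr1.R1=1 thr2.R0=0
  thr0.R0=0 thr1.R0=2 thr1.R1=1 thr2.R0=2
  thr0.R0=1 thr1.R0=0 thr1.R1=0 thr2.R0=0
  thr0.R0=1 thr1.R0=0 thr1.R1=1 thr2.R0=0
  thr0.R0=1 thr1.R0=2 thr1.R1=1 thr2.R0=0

spurious: thr0.R0=0 thr1.R0=2 thr1.R1=0 thr2.R0=0

outcome vector order: (thr0.R0,thr1.R0,thr1.R1,thr2.R0)
under SC → 0000; 0002; 0010; 0012; 0210; 0212; 1000; 1010; 1210
claimed∖SC = {0200}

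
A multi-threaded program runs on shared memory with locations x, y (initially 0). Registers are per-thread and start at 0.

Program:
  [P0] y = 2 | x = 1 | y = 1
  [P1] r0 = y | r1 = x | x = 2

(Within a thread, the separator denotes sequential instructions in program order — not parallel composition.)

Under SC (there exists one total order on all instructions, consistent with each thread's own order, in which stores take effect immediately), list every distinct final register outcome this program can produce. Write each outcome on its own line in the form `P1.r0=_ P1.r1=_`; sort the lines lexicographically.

P1.r0=0 P1.r1=0
P1.r0=0 P1.r1=1
P1.r0=1 P1.r1=1
P1.r0=2 P1.r1=0
P1.r0=2 P1.r1=1

outcome vector order: (P1.r0,P1.r1)
|SC outcomes| = 5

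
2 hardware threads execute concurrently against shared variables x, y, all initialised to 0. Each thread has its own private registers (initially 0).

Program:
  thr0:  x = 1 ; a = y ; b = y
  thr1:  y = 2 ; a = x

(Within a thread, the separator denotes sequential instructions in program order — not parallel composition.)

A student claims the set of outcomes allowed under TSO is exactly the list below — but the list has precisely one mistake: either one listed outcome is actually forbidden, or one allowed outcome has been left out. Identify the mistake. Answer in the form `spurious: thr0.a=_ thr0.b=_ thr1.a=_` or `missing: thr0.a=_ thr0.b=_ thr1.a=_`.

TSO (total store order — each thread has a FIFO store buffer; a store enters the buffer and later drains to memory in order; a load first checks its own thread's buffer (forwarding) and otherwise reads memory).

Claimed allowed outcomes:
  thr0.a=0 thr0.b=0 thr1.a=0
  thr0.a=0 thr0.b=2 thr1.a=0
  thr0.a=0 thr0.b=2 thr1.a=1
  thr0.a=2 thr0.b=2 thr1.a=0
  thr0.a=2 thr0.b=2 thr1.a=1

outcome vector order: (thr0.a,thr0.b,thr1.a)
TSO: 6 outcomes — {(0,0,0), (0,0,1), (0,2,0), (0,2,1), (2,2,0), (2,2,1)}
TSO∖claimed = {(0,0,1)}

missing: thr0.a=0 thr0.b=0 thr1.a=1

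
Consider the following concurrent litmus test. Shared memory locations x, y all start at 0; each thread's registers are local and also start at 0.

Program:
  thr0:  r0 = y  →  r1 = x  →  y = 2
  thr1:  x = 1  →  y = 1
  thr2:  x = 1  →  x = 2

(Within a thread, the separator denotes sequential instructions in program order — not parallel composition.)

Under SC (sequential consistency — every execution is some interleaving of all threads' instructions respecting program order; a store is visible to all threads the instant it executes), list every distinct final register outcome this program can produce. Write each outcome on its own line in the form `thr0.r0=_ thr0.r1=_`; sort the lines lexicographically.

thr0.r0=0 thr0.r1=0
thr0.r0=0 thr0.r1=1
thr0.r0=0 thr0.r1=2
thr0.r0=1 thr0.r1=1
thr0.r0=1 thr0.r1=2

outcome vector order: (thr0.r0,thr0.r1)
|SC outcomes| = 5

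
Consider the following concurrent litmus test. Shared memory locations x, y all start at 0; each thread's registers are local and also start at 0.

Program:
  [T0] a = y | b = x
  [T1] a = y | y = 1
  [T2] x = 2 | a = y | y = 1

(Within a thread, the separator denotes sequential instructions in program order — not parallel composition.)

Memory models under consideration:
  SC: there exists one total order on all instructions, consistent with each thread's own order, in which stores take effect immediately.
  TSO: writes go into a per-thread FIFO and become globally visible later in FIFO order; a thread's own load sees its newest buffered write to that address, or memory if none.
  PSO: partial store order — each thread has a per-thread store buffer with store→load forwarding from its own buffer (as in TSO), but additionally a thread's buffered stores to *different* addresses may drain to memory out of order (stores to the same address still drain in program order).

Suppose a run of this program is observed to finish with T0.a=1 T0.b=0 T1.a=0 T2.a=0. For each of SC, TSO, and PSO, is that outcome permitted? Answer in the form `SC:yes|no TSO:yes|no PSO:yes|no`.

SC:no TSO:yes PSO:yes

outcome vector order: (T0.a,T0.b,T1.a,T2.a)
[SC] allowed = {<0 0 0 0>, <0 0 0 1>, <0 0 1 0>, <0 2 0 0>, <0 2 0 1>, <0 2 1 0>, <1 0 0 1>, <1 2 0 0>, <1 2 0 1>, <1 2 1 0>}
[TSO] allowed = {<0 0 0 0>, <0 0 0 1>, <0 0 1 0>, <0 2 0 0>, <0 2 0 1>, <0 2 1 0>, <1 0 0 0>, <1 0 0 1>, <1 2 0 0>, <1 2 0 1>, <1 2 1 0>}
[PSO] allowed = {<0 0 0 0>, <0 0 0 1>, <0 0 1 0>, <0 2 0 0>, <0 2 0 1>, <0 2 1 0>, <1 0 0 0>, <1 0 0 1>, <1 0 1 0>, <1 2 0 0>, <1 2 0 1>, <1 2 1 0>}
target <1 0 0 0> ∈ {TSO,PSO}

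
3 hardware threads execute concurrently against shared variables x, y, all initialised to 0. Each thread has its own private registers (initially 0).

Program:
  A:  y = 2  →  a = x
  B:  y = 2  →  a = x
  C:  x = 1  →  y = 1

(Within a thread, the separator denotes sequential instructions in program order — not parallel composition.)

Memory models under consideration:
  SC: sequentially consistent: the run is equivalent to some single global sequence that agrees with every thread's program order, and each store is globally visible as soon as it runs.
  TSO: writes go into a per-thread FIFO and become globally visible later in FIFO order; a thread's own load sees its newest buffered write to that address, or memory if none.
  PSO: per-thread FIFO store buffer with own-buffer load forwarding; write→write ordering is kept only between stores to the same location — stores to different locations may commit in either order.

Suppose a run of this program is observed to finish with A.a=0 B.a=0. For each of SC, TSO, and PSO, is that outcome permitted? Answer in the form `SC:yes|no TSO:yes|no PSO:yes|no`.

outcome vector order: (A.a,B.a)
SC: 4 outcomes — {00, 01, 10, 11}
TSO: 4 outcomes — {00, 01, 10, 11}
PSO: 4 outcomes — {00, 01, 10, 11}
target 00 ∈ {SC,TSO,PSO}

SC:yes TSO:yes PSO:yes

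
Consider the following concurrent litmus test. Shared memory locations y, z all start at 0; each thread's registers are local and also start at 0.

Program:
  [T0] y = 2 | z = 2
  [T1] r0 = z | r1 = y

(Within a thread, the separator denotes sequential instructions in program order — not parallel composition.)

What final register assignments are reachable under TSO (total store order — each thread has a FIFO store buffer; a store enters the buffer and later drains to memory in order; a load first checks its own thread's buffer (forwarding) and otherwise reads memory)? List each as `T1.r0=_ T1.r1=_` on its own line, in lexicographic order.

T1.r0=0 T1.r1=0
T1.r0=0 T1.r1=2
T1.r0=2 T1.r1=2

outcome vector order: (T1.r0,T1.r1)
|TSO outcomes| = 3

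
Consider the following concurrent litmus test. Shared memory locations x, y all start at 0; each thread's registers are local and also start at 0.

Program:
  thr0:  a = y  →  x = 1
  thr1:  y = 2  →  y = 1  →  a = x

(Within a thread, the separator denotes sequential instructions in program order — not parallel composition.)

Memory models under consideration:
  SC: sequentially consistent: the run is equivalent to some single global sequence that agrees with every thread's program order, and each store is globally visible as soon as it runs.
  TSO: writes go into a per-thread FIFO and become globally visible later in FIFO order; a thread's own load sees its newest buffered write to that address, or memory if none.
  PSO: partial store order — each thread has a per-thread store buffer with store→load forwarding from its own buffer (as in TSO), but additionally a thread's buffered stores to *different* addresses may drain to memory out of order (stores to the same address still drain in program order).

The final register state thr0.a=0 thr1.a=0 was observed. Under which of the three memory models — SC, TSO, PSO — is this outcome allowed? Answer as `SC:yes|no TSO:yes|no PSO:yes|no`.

SC:yes TSO:yes PSO:yes

outcome vector order: (thr0.a,thr1.a)
[SC] allowed = {0/0; 0/1; 1/0; 1/1; 2/0; 2/1}
[TSO] allowed = {0/0; 0/1; 1/0; 1/1; 2/0; 2/1}
[PSO] allowed = {0/0; 0/1; 1/0; 1/1; 2/0; 2/1}
target 0/0 ∈ {SC,TSO,PSO}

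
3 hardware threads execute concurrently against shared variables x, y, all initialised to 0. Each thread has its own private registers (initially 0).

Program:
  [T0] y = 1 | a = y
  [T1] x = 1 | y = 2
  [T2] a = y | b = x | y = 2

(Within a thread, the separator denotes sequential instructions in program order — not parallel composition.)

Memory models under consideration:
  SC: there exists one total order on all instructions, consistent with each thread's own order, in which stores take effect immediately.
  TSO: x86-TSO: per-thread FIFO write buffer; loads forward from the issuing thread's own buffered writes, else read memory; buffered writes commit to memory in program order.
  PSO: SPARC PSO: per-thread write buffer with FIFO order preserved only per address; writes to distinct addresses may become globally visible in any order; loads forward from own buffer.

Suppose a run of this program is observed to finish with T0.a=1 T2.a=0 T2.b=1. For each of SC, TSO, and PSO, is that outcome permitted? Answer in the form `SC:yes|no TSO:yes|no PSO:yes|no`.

outcome vector order: (T0.a,T2.a,T2.b)
SC (10): <1 0 0>, <1 0 1>, <1 1 0>, <1 1 1>, <1 2 1>, <2 0 0>, <2 0 1>, <2 1 0>, <2 1 1>, <2 2 1>
TSO (10): <1 0 0>, <1 0 1>, <1 1 0>, <1 1 1>, <1 2 1>, <2 0 0>, <2 0 1>, <2 1 0>, <2 1 1>, <2 2 1>
PSO (12): <1 0 0>, <1 0 1>, <1 1 0>, <1 1 1>, <1 2 0>, <1 2 1>, <2 0 0>, <2 0 1>, <2 1 0>, <2 1 1>, <2 2 0>, <2 2 1>
target <1 0 1> ∈ {SC,TSO,PSO}

SC:yes TSO:yes PSO:yes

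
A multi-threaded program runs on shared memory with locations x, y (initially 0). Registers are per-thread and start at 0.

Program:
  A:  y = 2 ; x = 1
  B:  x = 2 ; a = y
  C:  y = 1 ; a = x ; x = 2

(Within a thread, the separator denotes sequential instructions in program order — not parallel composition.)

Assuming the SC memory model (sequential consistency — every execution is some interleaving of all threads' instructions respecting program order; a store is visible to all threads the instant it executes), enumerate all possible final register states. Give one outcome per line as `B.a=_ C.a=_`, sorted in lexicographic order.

B.a=0 C.a=1
B.a=0 C.a=2
B.a=1 C.a=0
B.a=1 C.a=1
B.a=1 C.a=2
B.a=2 C.a=0
B.a=2 C.a=1
B.a=2 C.a=2

outcome vector order: (B.a,C.a)
|SC outcomes| = 8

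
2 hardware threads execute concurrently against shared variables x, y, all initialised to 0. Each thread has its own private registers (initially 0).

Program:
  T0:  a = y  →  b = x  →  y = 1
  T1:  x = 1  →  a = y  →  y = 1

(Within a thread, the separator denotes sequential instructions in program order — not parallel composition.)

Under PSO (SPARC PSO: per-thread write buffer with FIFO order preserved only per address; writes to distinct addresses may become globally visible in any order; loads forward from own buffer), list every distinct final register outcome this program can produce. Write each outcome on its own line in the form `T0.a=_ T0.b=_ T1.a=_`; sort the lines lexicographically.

T0.a=0 T0.b=0 T1.a=0
T0.a=0 T0.b=0 T1.a=1
T0.a=0 T0.b=1 T1.a=0
T0.a=0 T0.b=1 T1.a=1
T0.a=1 T0.b=0 T1.a=0
T0.a=1 T0.b=1 T1.a=0

outcome vector order: (T0.a,T0.b,T1.a)
|PSO outcomes| = 6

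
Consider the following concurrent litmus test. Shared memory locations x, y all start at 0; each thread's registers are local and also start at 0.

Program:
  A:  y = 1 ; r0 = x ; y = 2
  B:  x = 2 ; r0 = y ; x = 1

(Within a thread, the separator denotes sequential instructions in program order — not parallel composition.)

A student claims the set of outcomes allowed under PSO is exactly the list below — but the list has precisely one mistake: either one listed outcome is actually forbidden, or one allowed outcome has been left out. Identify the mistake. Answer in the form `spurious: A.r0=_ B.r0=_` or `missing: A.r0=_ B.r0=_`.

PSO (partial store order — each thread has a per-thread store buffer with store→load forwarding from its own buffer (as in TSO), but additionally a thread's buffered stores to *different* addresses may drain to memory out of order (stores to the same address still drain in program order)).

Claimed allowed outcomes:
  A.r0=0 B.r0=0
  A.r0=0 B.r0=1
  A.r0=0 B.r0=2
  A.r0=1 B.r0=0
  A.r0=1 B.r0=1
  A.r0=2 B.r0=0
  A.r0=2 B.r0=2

outcome vector order: (A.r0,B.r0)
PSO (8): (0,0), (0,1), (0,2), (1,0), (1,1), (2,0), (2,1), (2,2)
PSO∖claimed = {(2,1)}

missing: A.r0=2 B.r0=1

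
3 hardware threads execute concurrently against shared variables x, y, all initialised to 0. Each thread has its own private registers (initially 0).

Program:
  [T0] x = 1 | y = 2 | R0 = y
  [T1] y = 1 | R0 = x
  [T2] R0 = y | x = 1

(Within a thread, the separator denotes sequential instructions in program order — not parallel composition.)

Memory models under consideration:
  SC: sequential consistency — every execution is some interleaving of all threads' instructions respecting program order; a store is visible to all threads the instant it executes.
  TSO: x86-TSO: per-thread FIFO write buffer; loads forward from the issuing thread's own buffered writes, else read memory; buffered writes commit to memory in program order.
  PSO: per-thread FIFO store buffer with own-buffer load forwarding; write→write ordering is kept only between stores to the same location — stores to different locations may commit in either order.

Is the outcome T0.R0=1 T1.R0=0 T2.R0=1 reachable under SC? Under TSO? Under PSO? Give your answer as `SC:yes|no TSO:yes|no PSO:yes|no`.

SC:no TSO:yes PSO:yes

outcome vector order: (T0.R0,T1.R0,T2.R0)
SC (9): 1/1/0 1/1/1 1/1/2 2/0/0 2/0/1 2/0/2 2/1/0 2/1/1 2/1/2
TSO (12): 1/0/0 1/0/1 1/0/2 1/1/0 1/1/1 1/1/2 2/0/0 2/0/1 2/0/2 2/1/0 2/1/1 2/1/2
PSO (12): 1/0/0 1/0/1 1/0/2 1/1/0 1/1/1 1/1/2 2/0/0 2/0/1 2/0/2 2/1/0 2/1/1 2/1/2
target 1/0/1 ∈ {TSO,PSO}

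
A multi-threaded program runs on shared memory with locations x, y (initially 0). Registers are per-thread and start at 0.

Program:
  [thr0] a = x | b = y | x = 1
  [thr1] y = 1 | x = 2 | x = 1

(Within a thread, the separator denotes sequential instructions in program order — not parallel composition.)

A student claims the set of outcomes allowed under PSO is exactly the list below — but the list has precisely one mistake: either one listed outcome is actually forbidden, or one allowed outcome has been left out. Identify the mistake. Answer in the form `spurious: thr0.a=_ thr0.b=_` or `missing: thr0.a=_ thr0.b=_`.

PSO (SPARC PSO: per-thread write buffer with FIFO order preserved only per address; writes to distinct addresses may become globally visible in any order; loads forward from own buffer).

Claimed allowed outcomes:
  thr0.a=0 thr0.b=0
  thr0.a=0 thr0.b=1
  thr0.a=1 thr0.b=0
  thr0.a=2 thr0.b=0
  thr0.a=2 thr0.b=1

missing: thr0.a=1 thr0.b=1

outcome vector order: (thr0.a,thr0.b)
[PSO] allowed = {00; 01; 10; 11; 20; 21}
PSO∖claimed = {11}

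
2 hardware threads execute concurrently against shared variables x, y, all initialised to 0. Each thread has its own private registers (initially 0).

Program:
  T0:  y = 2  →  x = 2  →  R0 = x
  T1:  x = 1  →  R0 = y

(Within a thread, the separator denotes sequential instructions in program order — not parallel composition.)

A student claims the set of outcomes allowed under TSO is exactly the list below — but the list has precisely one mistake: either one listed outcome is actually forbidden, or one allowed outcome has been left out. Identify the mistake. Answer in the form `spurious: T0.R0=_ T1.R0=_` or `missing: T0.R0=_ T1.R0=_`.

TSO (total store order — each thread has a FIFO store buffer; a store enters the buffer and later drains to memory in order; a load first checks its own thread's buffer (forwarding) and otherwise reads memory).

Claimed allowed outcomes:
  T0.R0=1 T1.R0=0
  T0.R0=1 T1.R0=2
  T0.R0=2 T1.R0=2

outcome vector order: (T0.R0,T1.R0)
TSO: 4 outcomes — {1/0 1/2 2/0 2/2}
TSO∖claimed = {2/0}

missing: T0.R0=2 T1.R0=0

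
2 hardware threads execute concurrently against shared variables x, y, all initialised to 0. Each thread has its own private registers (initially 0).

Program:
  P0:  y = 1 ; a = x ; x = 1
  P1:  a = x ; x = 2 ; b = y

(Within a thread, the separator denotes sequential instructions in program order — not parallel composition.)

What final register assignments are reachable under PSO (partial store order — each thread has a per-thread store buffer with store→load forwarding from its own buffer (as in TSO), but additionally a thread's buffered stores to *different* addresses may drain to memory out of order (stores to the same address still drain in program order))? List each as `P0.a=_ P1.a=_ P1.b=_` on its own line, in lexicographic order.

outcome vector order: (P0.a,P1.a,P1.b)
|PSO outcomes| = 6

P0.a=0 P1.a=0 P1.b=0
P0.a=0 P1.a=0 P1.b=1
P0.a=0 P1.a=1 P1.b=0
P0.a=0 P1.a=1 P1.b=1
P0.a=2 P1.a=0 P1.b=0
P0.a=2 P1.a=0 P1.b=1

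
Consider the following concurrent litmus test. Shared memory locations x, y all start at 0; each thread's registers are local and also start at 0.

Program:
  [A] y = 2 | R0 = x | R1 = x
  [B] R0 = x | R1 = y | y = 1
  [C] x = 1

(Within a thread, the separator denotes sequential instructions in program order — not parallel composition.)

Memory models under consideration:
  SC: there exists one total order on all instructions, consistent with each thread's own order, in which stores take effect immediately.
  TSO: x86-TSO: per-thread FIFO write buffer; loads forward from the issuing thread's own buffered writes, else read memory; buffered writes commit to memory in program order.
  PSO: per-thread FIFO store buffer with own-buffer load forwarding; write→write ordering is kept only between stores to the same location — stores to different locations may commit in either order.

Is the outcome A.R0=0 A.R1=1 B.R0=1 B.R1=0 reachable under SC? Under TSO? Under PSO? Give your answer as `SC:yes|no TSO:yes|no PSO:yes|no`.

SC:no TSO:yes PSO:yes

outcome vector order: (A.R0,A.R1,B.R0,B.R1)
SC: 10 outcomes — {0/0/0/0; 0/0/0/2; 0/0/1/2; 0/1/0/0; 0/1/0/2; 0/1/1/2; 1/1/0/0; 1/1/0/2; 1/1/1/0; 1/1/1/2}
TSO: 12 outcomes — {0/0/0/0; 0/0/0/2; 0/0/1/0; 0/0/1/2; 0/1/0/0; 0/1/0/2; 0/1/1/0; 0/1/1/2; 1/1/0/0; 1/1/0/2; 1/1/1/0; 1/1/1/2}
PSO: 12 outcomes — {0/0/0/0; 0/0/0/2; 0/0/1/0; 0/0/1/2; 0/1/0/0; 0/1/0/2; 0/1/1/0; 0/1/1/2; 1/1/0/0; 1/1/0/2; 1/1/1/0; 1/1/1/2}
target 0/1/1/0 ∈ {TSO,PSO}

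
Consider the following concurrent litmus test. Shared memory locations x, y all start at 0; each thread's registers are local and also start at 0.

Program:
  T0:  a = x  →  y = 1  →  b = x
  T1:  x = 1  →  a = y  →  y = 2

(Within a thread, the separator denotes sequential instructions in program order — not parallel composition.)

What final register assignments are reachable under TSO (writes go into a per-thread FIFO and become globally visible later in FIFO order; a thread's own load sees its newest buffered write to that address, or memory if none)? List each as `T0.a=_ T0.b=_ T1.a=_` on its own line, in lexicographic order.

T0.a=0 T0.b=0 T1.a=0
T0.a=0 T0.b=0 T1.a=1
T0.a=0 T0.b=1 T1.a=0
T0.a=0 T0.b=1 T1.a=1
T0.a=1 T0.b=1 T1.a=0
T0.a=1 T0.b=1 T1.a=1

outcome vector order: (T0.a,T0.b,T1.a)
|TSO outcomes| = 6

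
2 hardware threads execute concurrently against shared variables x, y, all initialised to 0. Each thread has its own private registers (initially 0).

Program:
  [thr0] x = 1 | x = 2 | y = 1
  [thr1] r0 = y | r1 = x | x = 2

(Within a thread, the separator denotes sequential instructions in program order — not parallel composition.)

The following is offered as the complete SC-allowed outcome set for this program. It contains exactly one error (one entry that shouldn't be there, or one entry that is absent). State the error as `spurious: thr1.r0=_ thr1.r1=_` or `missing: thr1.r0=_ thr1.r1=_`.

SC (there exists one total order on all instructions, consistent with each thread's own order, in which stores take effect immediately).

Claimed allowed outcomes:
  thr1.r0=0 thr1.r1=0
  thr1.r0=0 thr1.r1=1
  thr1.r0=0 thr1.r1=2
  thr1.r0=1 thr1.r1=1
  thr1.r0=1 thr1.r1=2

spurious: thr1.r0=1 thr1.r1=1

outcome vector order: (thr1.r0,thr1.r1)
[SC] allowed = {(0,0) (0,1) (0,2) (1,2)}
claimed∖SC = {(1,1)}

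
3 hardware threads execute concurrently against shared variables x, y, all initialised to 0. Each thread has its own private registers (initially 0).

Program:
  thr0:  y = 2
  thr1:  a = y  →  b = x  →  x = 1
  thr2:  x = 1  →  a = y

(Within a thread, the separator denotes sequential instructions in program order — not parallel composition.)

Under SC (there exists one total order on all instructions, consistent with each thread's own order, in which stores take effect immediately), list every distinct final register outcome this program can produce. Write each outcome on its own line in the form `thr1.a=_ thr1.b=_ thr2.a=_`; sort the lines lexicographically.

thr1.a=0 thr1.b=0 thr2.a=0
thr1.a=0 thr1.b=0 thr2.a=2
thr1.a=0 thr1.b=1 thr2.a=0
thr1.a=0 thr1.b=1 thr2.a=2
thr1.a=2 thr1.b=0 thr2.a=2
thr1.a=2 thr1.b=1 thr2.a=0
thr1.a=2 thr1.b=1 thr2.a=2

outcome vector order: (thr1.a,thr1.b,thr2.a)
|SC outcomes| = 7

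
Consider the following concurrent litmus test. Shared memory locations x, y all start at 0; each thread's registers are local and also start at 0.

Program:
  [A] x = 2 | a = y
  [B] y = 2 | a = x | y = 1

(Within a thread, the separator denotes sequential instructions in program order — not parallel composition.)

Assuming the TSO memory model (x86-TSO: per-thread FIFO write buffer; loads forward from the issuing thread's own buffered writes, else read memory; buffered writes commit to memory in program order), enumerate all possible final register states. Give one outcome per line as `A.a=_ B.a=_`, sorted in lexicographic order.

A.a=0 B.a=0
A.a=0 B.a=2
A.a=1 B.a=0
A.a=1 B.a=2
A.a=2 B.a=0
A.a=2 B.a=2

outcome vector order: (A.a,B.a)
|TSO outcomes| = 6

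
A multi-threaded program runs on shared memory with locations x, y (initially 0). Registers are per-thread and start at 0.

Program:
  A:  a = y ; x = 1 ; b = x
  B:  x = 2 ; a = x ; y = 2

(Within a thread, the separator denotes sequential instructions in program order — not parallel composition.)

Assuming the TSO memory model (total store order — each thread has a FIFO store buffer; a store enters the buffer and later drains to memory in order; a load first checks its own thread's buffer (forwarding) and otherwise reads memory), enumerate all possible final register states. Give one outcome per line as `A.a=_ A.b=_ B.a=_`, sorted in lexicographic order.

outcome vector order: (A.a,A.b,B.a)
|TSO outcomes| = 4

A.a=0 A.b=1 B.a=1
A.a=0 A.b=1 B.a=2
A.a=0 A.b=2 B.a=2
A.a=2 A.b=1 B.a=2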